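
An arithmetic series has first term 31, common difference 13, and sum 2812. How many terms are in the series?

Using S = n/2 × [2a + (n-1)d]
2812 = n/2 × [2(31) + (n-1)(13)]
2812 = n/2 × [62 + 13n - 13]
5624 = n × [49 + 13n]
13n² + (49)n - 5624 = 0
Discriminant: Δ = (49)² - 4(13)(-5624) = 2401 + 292448 = 294849
√Δ = 543
n = [-(49) + √Δ] / (2·13) = (-49 + 543) / 26 = 494 / 26 = 19
(The negative root is discarded since n must be a positive integer.)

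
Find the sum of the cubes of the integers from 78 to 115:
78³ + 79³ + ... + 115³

Use ∑_{k=1}^{n} k³ = [n(n+1)/2]², then subtract the first 77 terms.
∑_{k=1}^{115} k³ = [115×116/2]² = 6670² = 44488900
∑_{k=1}^{77} k³ = [77×78/2]² = 3003² = 9018009
∑_{k=78}^{115} k³ = 44488900 - 9018009 = 35470891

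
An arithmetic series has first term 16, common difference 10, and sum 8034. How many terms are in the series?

Using S = n/2 × [2a + (n-1)d]
8034 = n/2 × [2(16) + (n-1)(10)]
8034 = n/2 × [32 + 10n - 10]
16068 = n × [22 + 10n]
10n² + (22)n - 16068 = 0
Discriminant: Δ = (22)² - 4(10)(-16068) = 484 + 642720 = 643204
√Δ = 802
n = [-(22) + √Δ] / (2·10) = (-22 + 802) / 20 = 780 / 20 = 39
(The negative root is discarded since n must be a positive integer.)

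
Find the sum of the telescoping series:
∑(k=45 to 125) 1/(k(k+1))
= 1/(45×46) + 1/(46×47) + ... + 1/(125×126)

Partial fractions: 1/(k(k+1)) = 1/k - 1/(k+1)
The series telescopes:
= (1/45 - 1/46) + (1/46 - 1/47) + ... + (1/125 - 1/126)
= 1/45 - 1/126
= 1/70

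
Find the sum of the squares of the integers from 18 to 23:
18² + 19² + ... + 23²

Use ∑_{k=1}^{n} k² = n(n+1)(2n+1)/6, then subtract the first 17 terms.
∑_{k=1}^{23} k² = 23×24×47/6 = 4324
∑_{k=1}^{17} k² = 17×18×35/6 = 1785
∑_{k=18}^{23} k² = 4324 - 1785 = 2539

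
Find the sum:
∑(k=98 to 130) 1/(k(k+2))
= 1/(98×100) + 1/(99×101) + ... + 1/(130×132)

Partial fractions: 1/(k(k+2)) = (1/2)[1/k - 1/(k+2)]
Telescoping leaves the first two and last two terms:
= (1/2)[1/98 + 1/99 - 1/131 - 1/132]
= 12953/5083848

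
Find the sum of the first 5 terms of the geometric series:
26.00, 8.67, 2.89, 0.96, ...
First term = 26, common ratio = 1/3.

Sₙ = a(1 - rⁿ) / (1 - r)
S_5 = 26(1 - (1/3)^5) / (1 - (1/3))
S_5 = 26(1 - (1/243)) / (2/3)
S_5 = 3146/81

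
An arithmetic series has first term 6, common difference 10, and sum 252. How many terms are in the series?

Using S = n/2 × [2a + (n-1)d]
252 = n/2 × [2(6) + (n-1)(10)]
252 = n/2 × [12 + 10n - 10]
504 = n × [2 + 10n]
10n² + (2)n - 504 = 0
Discriminant: Δ = (2)² - 4(10)(-504) = 4 + 20160 = 20164
√Δ = 142
n = [-(2) + √Δ] / (2·10) = (-2 + 142) / 20 = 140 / 20 = 7
(The negative root is discarded since n must be a positive integer.)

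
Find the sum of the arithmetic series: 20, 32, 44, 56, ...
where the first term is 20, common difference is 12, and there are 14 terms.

Sₙ = n/2 × (first + last)
Last term = a + (n-1)d = 20 + (14-1)×12 = 176
S_14 = 14/2 × (20 + 176)
S_14 = 14/2 × 196 = 1372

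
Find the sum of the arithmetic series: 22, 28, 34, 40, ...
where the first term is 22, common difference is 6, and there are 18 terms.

Sₙ = n/2 × (first + last)
Last term = a + (n-1)d = 22 + (18-1)×6 = 124
S_18 = 18/2 × (22 + 124)
S_18 = 18/2 × 146 = 1314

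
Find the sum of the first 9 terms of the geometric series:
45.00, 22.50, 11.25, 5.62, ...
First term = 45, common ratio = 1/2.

Sₙ = a(1 - rⁿ) / (1 - r)
S_9 = 45(1 - (1/2)^9) / (1 - (1/2))
S_9 = 45(1 - (1/512)) / (1/2)
S_9 = 22995/256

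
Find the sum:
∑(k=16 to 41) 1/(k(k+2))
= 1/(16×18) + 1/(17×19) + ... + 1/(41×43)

Partial fractions: 1/(k(k+2)) = (1/2)[1/k - 1/(k+2)]
Telescoping leaves the first two and last two terms:
= (1/2)[1/16 + 1/17 - 1/42 - 1/43]
= 18239/491232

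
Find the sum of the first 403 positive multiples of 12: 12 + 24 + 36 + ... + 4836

Factor out 12: = 12(1 + 2 + ... + 403) = 12 × n(n+1)/2
= 12 × 403×404/2
= 12 × 81406
= 976872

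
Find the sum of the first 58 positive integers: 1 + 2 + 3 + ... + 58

Formula: ∑k = n(n+1)/2
= 58×59/2
= 3422/2
= 1711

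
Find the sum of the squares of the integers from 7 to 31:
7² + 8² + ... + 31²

Use ∑_{k=1}^{n} k² = n(n+1)(2n+1)/6, then subtract the first 6 terms.
∑_{k=1}^{31} k² = 31×32×63/6 = 10416
∑_{k=1}^{6} k² = 6×7×13/6 = 91
∑_{k=7}^{31} k² = 10416 - 91 = 10325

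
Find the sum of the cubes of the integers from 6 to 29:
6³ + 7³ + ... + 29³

Use ∑_{k=1}^{n} k³ = [n(n+1)/2]², then subtract the first 5 terms.
∑_{k=1}^{29} k³ = [29×30/2]² = 435² = 189225
∑_{k=1}^{5} k³ = [5×6/2]² = 15² = 225
∑_{k=6}^{29} k³ = 189225 - 225 = 189000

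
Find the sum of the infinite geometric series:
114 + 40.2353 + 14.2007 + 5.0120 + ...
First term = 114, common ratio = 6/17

For |r| < 1, S = a / (1 - r)
S = 114 / (1 - (6/17))
S = 114 / (11/17)
S = 1938/11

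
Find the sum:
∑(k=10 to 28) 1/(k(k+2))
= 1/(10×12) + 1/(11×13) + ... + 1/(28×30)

Partial fractions: 1/(k(k+2)) = (1/2)[1/k - 1/(k+2)]
Telescoping leaves the first two and last two terms:
= (1/2)[1/10 + 1/11 - 1/29 - 1/30]
= 589/9570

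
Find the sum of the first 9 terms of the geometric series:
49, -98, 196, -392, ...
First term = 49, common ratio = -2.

Sₙ = a(1 - rⁿ) / (1 - r)
S_9 = 49(1 - (-2)^9) / (1 - (-2))
S_9 = 49(1 - (-512)) / (3)
S_9 = 8379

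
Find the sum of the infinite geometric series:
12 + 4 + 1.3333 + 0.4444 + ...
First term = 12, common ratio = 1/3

For |r| < 1, S = a / (1 - r)
S = 12 / (1 - (1/3))
S = 12 / (2/3)
S = 18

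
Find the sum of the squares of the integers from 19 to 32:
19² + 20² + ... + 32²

Use ∑_{k=1}^{n} k² = n(n+1)(2n+1)/6, then subtract the first 18 terms.
∑_{k=1}^{32} k² = 32×33×65/6 = 11440
∑_{k=1}^{18} k² = 18×19×37/6 = 2109
∑_{k=19}^{32} k² = 11440 - 2109 = 9331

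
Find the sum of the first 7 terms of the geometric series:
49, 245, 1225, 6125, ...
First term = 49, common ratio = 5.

Sₙ = a(1 - rⁿ) / (1 - r)
S_7 = 49(1 - 5^7) / (1 - 5)
S_7 = 49(1 - 78125) / (-4)
S_7 = 957019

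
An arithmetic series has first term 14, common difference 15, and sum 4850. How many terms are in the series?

Using S = n/2 × [2a + (n-1)d]
4850 = n/2 × [2(14) + (n-1)(15)]
4850 = n/2 × [28 + 15n - 15]
9700 = n × [13 + 15n]
15n² + (13)n - 9700 = 0
Discriminant: Δ = (13)² - 4(15)(-9700) = 169 + 582000 = 582169
√Δ = 763
n = [-(13) + √Δ] / (2·15) = (-13 + 763) / 30 = 750 / 30 = 25
(The negative root is discarded since n must be a positive integer.)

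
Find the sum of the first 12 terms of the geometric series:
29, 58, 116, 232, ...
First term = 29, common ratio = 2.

Sₙ = a(1 - rⁿ) / (1 - r)
S_12 = 29(1 - 2^12) / (1 - 2)
S_12 = 29(1 - 4096) / (-1)
S_12 = 118755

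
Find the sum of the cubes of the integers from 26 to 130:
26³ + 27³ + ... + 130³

Use ∑_{k=1}^{n} k³ = [n(n+1)/2]², then subtract the first 25 terms.
∑_{k=1}^{130} k³ = [130×131/2]² = 8515² = 72505225
∑_{k=1}^{25} k³ = [25×26/2]² = 325² = 105625
∑_{k=26}^{130} k³ = 72505225 - 105625 = 72399600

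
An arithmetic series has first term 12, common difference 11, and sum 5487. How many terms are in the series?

Using S = n/2 × [2a + (n-1)d]
5487 = n/2 × [2(12) + (n-1)(11)]
5487 = n/2 × [24 + 11n - 11]
10974 = n × [13 + 11n]
11n² + (13)n - 10974 = 0
Discriminant: Δ = (13)² - 4(11)(-10974) = 169 + 482856 = 483025
√Δ = 695
n = [-(13) + √Δ] / (2·11) = (-13 + 695) / 22 = 682 / 22 = 31
(The negative root is discarded since n must be a positive integer.)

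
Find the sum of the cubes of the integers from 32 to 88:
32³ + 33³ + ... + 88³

Use ∑_{k=1}^{n} k³ = [n(n+1)/2]², then subtract the first 31 terms.
∑_{k=1}^{88} k³ = [88×89/2]² = 3916² = 15335056
∑_{k=1}^{31} k³ = [31×32/2]² = 496² = 246016
∑_{k=32}^{88} k³ = 15335056 - 246016 = 15089040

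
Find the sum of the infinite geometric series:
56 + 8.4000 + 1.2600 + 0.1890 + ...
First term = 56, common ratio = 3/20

For |r| < 1, S = a / (1 - r)
S = 56 / (1 - (3/20))
S = 56 / (17/20)
S = 1120/17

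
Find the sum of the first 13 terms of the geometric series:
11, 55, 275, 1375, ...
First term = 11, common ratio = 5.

Sₙ = a(1 - rⁿ) / (1 - r)
S_13 = 11(1 - 5^13) / (1 - 5)
S_13 = 11(1 - 1220703125) / (-4)
S_13 = 3356933591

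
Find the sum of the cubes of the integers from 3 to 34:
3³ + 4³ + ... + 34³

Use ∑_{k=1}^{n} k³ = [n(n+1)/2]², then subtract the first 2 terms.
∑_{k=1}^{34} k³ = [34×35/2]² = 595² = 354025
∑_{k=1}^{2} k³ = [2×3/2]² = 3² = 9
∑_{k=3}^{34} k³ = 354025 - 9 = 354016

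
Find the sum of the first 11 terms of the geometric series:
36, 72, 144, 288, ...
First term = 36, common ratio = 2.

Sₙ = a(1 - rⁿ) / (1 - r)
S_11 = 36(1 - 2^11) / (1 - 2)
S_11 = 36(1 - 2048) / (-1)
S_11 = 73692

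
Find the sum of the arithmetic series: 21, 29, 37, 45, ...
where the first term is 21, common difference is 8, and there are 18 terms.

Sₙ = n/2 × (first + last)
Last term = a + (n-1)d = 21 + (18-1)×8 = 157
S_18 = 18/2 × (21 + 157)
S_18 = 18/2 × 178 = 1602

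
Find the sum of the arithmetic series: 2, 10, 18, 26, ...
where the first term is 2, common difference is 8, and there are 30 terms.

Sₙ = n/2 × (first + last)
Last term = a + (n-1)d = 2 + (30-1)×8 = 234
S_30 = 30/2 × (2 + 234)
S_30 = 30/2 × 236 = 3540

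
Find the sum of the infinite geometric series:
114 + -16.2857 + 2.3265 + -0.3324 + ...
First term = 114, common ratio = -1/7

For |r| < 1, S = a / (1 - r)
S = 114 / (1 - (-1/7))
S = 114 / (8/7)
S = 399/4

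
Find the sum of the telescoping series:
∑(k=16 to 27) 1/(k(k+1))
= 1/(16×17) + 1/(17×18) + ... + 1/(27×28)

Partial fractions: 1/(k(k+1)) = 1/k - 1/(k+1)
The series telescopes:
= (1/16 - 1/17) + (1/17 - 1/18) + ... + (1/27 - 1/28)
= 1/16 - 1/28
= 3/112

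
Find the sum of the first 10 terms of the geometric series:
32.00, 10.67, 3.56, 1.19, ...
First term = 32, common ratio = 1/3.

Sₙ = a(1 - rⁿ) / (1 - r)
S_10 = 32(1 - (1/3)^10) / (1 - (1/3))
S_10 = 32(1 - (1/59049)) / (2/3)
S_10 = 944768/19683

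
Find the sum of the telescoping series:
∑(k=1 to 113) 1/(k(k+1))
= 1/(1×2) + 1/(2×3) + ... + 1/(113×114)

Partial fractions: 1/(k(k+1)) = 1/k - 1/(k+1)
The series telescopes:
= (1/1 - 1/2) + (1/2 - 1/3) + ... + (1/113 - 1/114)
= 1/1 - 1/114
= 113/114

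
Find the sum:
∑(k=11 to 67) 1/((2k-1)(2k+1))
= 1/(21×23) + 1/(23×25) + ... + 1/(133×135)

Partial fractions: 1/((2k-1)(2k+1)) = (1/2)[1/(2k-1) - 1/(2k+1)]
The series telescopes:
= (1/2)[1/21 - 1/135]
= 19/945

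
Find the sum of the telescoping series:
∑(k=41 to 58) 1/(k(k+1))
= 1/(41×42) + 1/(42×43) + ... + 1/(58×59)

Partial fractions: 1/(k(k+1)) = 1/k - 1/(k+1)
The series telescopes:
= (1/41 - 1/42) + (1/42 - 1/43) + ... + (1/58 - 1/59)
= 1/41 - 1/59
= 18/2419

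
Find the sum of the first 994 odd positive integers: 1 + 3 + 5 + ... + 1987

Sum of first n odd numbers = n²
= 994²
= 988036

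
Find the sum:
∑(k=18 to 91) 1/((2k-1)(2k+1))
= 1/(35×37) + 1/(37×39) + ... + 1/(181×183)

Partial fractions: 1/((2k-1)(2k+1)) = (1/2)[1/(2k-1) - 1/(2k+1)]
The series telescopes:
= (1/2)[1/35 - 1/183]
= 74/6405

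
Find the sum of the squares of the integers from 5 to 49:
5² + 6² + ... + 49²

Use ∑_{k=1}^{n} k² = n(n+1)(2n+1)/6, then subtract the first 4 terms.
∑_{k=1}^{49} k² = 49×50×99/6 = 40425
∑_{k=1}^{4} k² = 4×5×9/6 = 30
∑_{k=5}^{49} k² = 40425 - 30 = 40395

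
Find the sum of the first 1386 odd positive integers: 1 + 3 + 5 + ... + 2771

Sum of first n odd numbers = n²
= 1386²
= 1920996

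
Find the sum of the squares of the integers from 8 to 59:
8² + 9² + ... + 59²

Use ∑_{k=1}^{n} k² = n(n+1)(2n+1)/6, then subtract the first 7 terms.
∑_{k=1}^{59} k² = 59×60×119/6 = 70210
∑_{k=1}^{7} k² = 7×8×15/6 = 140
∑_{k=8}^{59} k² = 70210 - 140 = 70070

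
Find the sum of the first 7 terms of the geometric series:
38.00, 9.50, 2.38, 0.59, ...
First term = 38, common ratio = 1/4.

Sₙ = a(1 - rⁿ) / (1 - r)
S_7 = 38(1 - (1/4)^7) / (1 - (1/4))
S_7 = 38(1 - (1/16384)) / (3/4)
S_7 = 103759/2048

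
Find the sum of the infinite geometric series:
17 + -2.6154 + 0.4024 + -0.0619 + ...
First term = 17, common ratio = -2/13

For |r| < 1, S = a / (1 - r)
S = 17 / (1 - (-2/13))
S = 17 / (15/13)
S = 221/15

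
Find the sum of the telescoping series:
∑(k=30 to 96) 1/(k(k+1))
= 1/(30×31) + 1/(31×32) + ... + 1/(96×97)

Partial fractions: 1/(k(k+1)) = 1/k - 1/(k+1)
The series telescopes:
= (1/30 - 1/31) + (1/31 - 1/32) + ... + (1/96 - 1/97)
= 1/30 - 1/97
= 67/2910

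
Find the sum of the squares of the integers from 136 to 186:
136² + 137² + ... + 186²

Use ∑_{k=1}^{n} k² = n(n+1)(2n+1)/6, then subtract the first 135 terms.
∑_{k=1}^{186} k² = 186×187×373/6 = 2162281
∑_{k=1}^{135} k² = 135×136×271/6 = 829260
∑_{k=136}^{186} k² = 2162281 - 829260 = 1333021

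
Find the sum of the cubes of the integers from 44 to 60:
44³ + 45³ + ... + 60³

Use ∑_{k=1}^{n} k³ = [n(n+1)/2]², then subtract the first 43 terms.
∑_{k=1}^{60} k³ = [60×61/2]² = 1830² = 3348900
∑_{k=1}^{43} k³ = [43×44/2]² = 946² = 894916
∑_{k=44}^{60} k³ = 3348900 - 894916 = 2453984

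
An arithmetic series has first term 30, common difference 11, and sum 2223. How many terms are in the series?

Using S = n/2 × [2a + (n-1)d]
2223 = n/2 × [2(30) + (n-1)(11)]
2223 = n/2 × [60 + 11n - 11]
4446 = n × [49 + 11n]
11n² + (49)n - 4446 = 0
Discriminant: Δ = (49)² - 4(11)(-4446) = 2401 + 195624 = 198025
√Δ = 445
n = [-(49) + √Δ] / (2·11) = (-49 + 445) / 22 = 396 / 22 = 18
(The negative root is discarded since n must be a positive integer.)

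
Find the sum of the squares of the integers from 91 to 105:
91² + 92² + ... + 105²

Use ∑_{k=1}^{n} k² = n(n+1)(2n+1)/6, then subtract the first 90 terms.
∑_{k=1}^{105} k² = 105×106×211/6 = 391405
∑_{k=1}^{90} k² = 90×91×181/6 = 247065
∑_{k=91}^{105} k² = 391405 - 247065 = 144340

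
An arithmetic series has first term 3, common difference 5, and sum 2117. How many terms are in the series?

Using S = n/2 × [2a + (n-1)d]
2117 = n/2 × [2(3) + (n-1)(5)]
2117 = n/2 × [6 + 5n - 5]
4234 = n × [1 + 5n]
5n² + (1)n - 4234 = 0
Discriminant: Δ = (1)² - 4(5)(-4234) = 1 + 84680 = 84681
√Δ = 291
n = [-(1) + √Δ] / (2·5) = (-1 + 291) / 10 = 290 / 10 = 29
(The negative root is discarded since n must be a positive integer.)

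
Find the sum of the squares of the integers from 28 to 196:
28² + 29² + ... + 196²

Use ∑_{k=1}^{n} k² = n(n+1)(2n+1)/6, then subtract the first 27 terms.
∑_{k=1}^{196} k² = 196×197×393/6 = 2529086
∑_{k=1}^{27} k² = 27×28×55/6 = 6930
∑_{k=28}^{196} k² = 2529086 - 6930 = 2522156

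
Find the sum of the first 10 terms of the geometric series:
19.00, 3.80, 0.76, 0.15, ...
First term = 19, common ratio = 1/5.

Sₙ = a(1 - rⁿ) / (1 - r)
S_10 = 19(1 - (1/5)^10) / (1 - (1/5))
S_10 = 19(1 - (1/9765625)) / (4/5)
S_10 = 46386714/1953125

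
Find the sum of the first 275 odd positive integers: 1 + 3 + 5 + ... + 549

Sum of first n odd numbers = n²
= 275²
= 75625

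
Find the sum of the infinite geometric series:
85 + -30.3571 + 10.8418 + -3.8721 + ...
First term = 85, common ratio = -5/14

For |r| < 1, S = a / (1 - r)
S = 85 / (1 - (-5/14))
S = 85 / (19/14)
S = 1190/19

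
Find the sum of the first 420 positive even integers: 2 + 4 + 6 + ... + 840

Sum of first n even numbers = n(n+1)
= 420×421
= 176820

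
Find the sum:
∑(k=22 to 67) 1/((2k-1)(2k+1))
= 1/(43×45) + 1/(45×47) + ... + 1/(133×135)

Partial fractions: 1/((2k-1)(2k+1)) = (1/2)[1/(2k-1) - 1/(2k+1)]
The series telescopes:
= (1/2)[1/43 - 1/135]
= 46/5805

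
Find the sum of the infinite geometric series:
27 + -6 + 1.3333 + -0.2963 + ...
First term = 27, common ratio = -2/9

For |r| < 1, S = a / (1 - r)
S = 27 / (1 - (-2/9))
S = 27 / (11/9)
S = 243/11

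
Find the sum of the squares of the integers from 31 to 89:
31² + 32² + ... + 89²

Use ∑_{k=1}^{n} k² = n(n+1)(2n+1)/6, then subtract the first 30 terms.
∑_{k=1}^{89} k² = 89×90×179/6 = 238965
∑_{k=1}^{30} k² = 30×31×61/6 = 9455
∑_{k=31}^{89} k² = 238965 - 9455 = 229510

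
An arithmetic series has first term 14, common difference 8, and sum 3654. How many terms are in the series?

Using S = n/2 × [2a + (n-1)d]
3654 = n/2 × [2(14) + (n-1)(8)]
3654 = n/2 × [28 + 8n - 8]
7308 = n × [20 + 8n]
8n² + (20)n - 7308 = 0
Discriminant: Δ = (20)² - 4(8)(-7308) = 400 + 233856 = 234256
√Δ = 484
n = [-(20) + √Δ] / (2·8) = (-20 + 484) / 16 = 464 / 16 = 29
(The negative root is discarded since n must be a positive integer.)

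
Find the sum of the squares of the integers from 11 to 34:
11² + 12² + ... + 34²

Use ∑_{k=1}^{n} k² = n(n+1)(2n+1)/6, then subtract the first 10 terms.
∑_{k=1}^{34} k² = 34×35×69/6 = 13685
∑_{k=1}^{10} k² = 10×11×21/6 = 385
∑_{k=11}^{34} k² = 13685 - 385 = 13300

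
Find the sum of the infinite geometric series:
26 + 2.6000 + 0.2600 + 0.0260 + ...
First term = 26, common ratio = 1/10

For |r| < 1, S = a / (1 - r)
S = 26 / (1 - (1/10))
S = 26 / (9/10)
S = 260/9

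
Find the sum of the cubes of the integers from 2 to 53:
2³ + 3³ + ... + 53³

Use ∑_{k=1}^{n} k³ = [n(n+1)/2]², then subtract the first 1 terms.
∑_{k=1}^{53} k³ = [53×54/2]² = 1431² = 2047761
∑_{k=1}^{1} k³ = [1×2/2]² = 1² = 1
∑_{k=2}^{53} k³ = 2047761 - 1 = 2047760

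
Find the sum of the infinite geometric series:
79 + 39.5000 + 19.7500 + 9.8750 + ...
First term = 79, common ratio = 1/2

For |r| < 1, S = a / (1 - r)
S = 79 / (1 - (1/2))
S = 79 / (1/2)
S = 158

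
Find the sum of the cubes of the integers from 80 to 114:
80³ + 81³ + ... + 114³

Use ∑_{k=1}^{n} k³ = [n(n+1)/2]², then subtract the first 79 terms.
∑_{k=1}^{114} k³ = [114×115/2]² = 6555² = 42968025
∑_{k=1}^{79} k³ = [79×80/2]² = 3160² = 9985600
∑_{k=80}^{114} k³ = 42968025 - 9985600 = 32982425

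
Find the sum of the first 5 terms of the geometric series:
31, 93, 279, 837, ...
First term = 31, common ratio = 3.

Sₙ = a(1 - rⁿ) / (1 - r)
S_5 = 31(1 - 3^5) / (1 - 3)
S_5 = 31(1 - 243) / (-2)
S_5 = 3751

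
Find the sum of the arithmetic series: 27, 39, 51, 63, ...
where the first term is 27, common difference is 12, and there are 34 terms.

Sₙ = n/2 × (first + last)
Last term = a + (n-1)d = 27 + (34-1)×12 = 423
S_34 = 34/2 × (27 + 423)
S_34 = 34/2 × 450 = 7650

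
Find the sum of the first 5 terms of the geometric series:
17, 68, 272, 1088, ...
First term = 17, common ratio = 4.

Sₙ = a(1 - rⁿ) / (1 - r)
S_5 = 17(1 - 4^5) / (1 - 4)
S_5 = 17(1 - 1024) / (-3)
S_5 = 5797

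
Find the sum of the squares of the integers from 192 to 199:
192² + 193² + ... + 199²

Use ∑_{k=1}^{n} k² = n(n+1)(2n+1)/6, then subtract the first 191 terms.
∑_{k=1}^{199} k² = 199×200×399/6 = 2646700
∑_{k=1}^{191} k² = 191×192×383/6 = 2340896
∑_{k=192}^{199} k² = 2646700 - 2340896 = 305804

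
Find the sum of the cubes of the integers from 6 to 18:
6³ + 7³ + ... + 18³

Use ∑_{k=1}^{n} k³ = [n(n+1)/2]², then subtract the first 5 terms.
∑_{k=1}^{18} k³ = [18×19/2]² = 171² = 29241
∑_{k=1}^{5} k³ = [5×6/2]² = 15² = 225
∑_{k=6}^{18} k³ = 29241 - 225 = 29016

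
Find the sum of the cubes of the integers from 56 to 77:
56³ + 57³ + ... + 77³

Use ∑_{k=1}^{n} k³ = [n(n+1)/2]², then subtract the first 55 terms.
∑_{k=1}^{77} k³ = [77×78/2]² = 3003² = 9018009
∑_{k=1}^{55} k³ = [55×56/2]² = 1540² = 2371600
∑_{k=56}^{77} k³ = 9018009 - 2371600 = 6646409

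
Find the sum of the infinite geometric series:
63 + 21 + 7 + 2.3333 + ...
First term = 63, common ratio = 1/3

For |r| < 1, S = a / (1 - r)
S = 63 / (1 - (1/3))
S = 63 / (2/3)
S = 189/2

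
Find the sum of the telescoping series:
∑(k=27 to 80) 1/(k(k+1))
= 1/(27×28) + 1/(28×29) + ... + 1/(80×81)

Partial fractions: 1/(k(k+1)) = 1/k - 1/(k+1)
The series telescopes:
= (1/27 - 1/28) + (1/28 - 1/29) + ... + (1/80 - 1/81)
= 1/27 - 1/81
= 2/81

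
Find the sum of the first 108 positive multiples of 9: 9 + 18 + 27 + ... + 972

Factor out 9: = 9(1 + 2 + ... + 108) = 9 × n(n+1)/2
= 9 × 108×109/2
= 9 × 5886
= 52974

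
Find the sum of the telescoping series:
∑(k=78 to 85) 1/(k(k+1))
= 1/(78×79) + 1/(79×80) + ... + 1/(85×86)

Partial fractions: 1/(k(k+1)) = 1/k - 1/(k+1)
The series telescopes:
= (1/78 - 1/79) + (1/79 - 1/80) + ... + (1/85 - 1/86)
= 1/78 - 1/86
= 2/1677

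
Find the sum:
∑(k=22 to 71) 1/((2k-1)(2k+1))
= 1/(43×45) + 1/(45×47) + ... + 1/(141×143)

Partial fractions: 1/((2k-1)(2k+1)) = (1/2)[1/(2k-1) - 1/(2k+1)]
The series telescopes:
= (1/2)[1/43 - 1/143]
= 50/6149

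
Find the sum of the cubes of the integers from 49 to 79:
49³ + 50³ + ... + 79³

Use ∑_{k=1}^{n} k³ = [n(n+1)/2]², then subtract the first 48 terms.
∑_{k=1}^{79} k³ = [79×80/2]² = 3160² = 9985600
∑_{k=1}^{48} k³ = [48×49/2]² = 1176² = 1382976
∑_{k=49}^{79} k³ = 9985600 - 1382976 = 8602624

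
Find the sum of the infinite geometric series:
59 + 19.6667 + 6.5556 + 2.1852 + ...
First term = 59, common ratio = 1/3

For |r| < 1, S = a / (1 - r)
S = 59 / (1 - (1/3))
S = 59 / (2/3)
S = 177/2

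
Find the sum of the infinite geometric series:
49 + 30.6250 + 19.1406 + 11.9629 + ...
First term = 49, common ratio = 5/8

For |r| < 1, S = a / (1 - r)
S = 49 / (1 - (5/8))
S = 49 / (3/8)
S = 392/3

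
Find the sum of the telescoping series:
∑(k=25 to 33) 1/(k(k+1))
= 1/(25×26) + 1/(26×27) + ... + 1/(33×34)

Partial fractions: 1/(k(k+1)) = 1/k - 1/(k+1)
The series telescopes:
= (1/25 - 1/26) + (1/26 - 1/27) + ... + (1/33 - 1/34)
= 1/25 - 1/34
= 9/850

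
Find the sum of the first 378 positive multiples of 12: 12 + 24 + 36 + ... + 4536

Factor out 12: = 12(1 + 2 + ... + 378) = 12 × n(n+1)/2
= 12 × 378×379/2
= 12 × 71631
= 859572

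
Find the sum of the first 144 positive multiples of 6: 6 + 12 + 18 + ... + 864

Factor out 6: = 6(1 + 2 + ... + 144) = 6 × n(n+1)/2
= 6 × 144×145/2
= 6 × 10440
= 62640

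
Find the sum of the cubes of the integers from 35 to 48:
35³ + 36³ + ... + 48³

Use ∑_{k=1}^{n} k³ = [n(n+1)/2]², then subtract the first 34 terms.
∑_{k=1}^{48} k³ = [48×49/2]² = 1176² = 1382976
∑_{k=1}^{34} k³ = [34×35/2]² = 595² = 354025
∑_{k=35}^{48} k³ = 1382976 - 354025 = 1028951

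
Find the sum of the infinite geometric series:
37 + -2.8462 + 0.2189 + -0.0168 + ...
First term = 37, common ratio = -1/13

For |r| < 1, S = a / (1 - r)
S = 37 / (1 - (-1/13))
S = 37 / (14/13)
S = 481/14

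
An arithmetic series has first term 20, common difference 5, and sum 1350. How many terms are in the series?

Using S = n/2 × [2a + (n-1)d]
1350 = n/2 × [2(20) + (n-1)(5)]
1350 = n/2 × [40 + 5n - 5]
2700 = n × [35 + 5n]
5n² + (35)n - 2700 = 0
Discriminant: Δ = (35)² - 4(5)(-2700) = 1225 + 54000 = 55225
√Δ = 235
n = [-(35) + √Δ] / (2·5) = (-35 + 235) / 10 = 200 / 10 = 20
(The negative root is discarded since n must be a positive integer.)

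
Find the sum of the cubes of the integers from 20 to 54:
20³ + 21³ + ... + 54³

Use ∑_{k=1}^{n} k³ = [n(n+1)/2]², then subtract the first 19 terms.
∑_{k=1}^{54} k³ = [54×55/2]² = 1485² = 2205225
∑_{k=1}^{19} k³ = [19×20/2]² = 190² = 36100
∑_{k=20}^{54} k³ = 2205225 - 36100 = 2169125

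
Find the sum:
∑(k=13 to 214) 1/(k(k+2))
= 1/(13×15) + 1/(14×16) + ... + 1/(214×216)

Partial fractions: 1/(k(k+2)) = (1/2)[1/k - 1/(k+2)]
Telescoping leaves the first two and last two terms:
= (1/2)[1/13 + 1/14 - 1/215 - 1/216]
= 587719/8452080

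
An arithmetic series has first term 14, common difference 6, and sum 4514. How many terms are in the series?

Using S = n/2 × [2a + (n-1)d]
4514 = n/2 × [2(14) + (n-1)(6)]
4514 = n/2 × [28 + 6n - 6]
9028 = n × [22 + 6n]
6n² + (22)n - 9028 = 0
Discriminant: Δ = (22)² - 4(6)(-9028) = 484 + 216672 = 217156
√Δ = 466
n = [-(22) + √Δ] / (2·6) = (-22 + 466) / 12 = 444 / 12 = 37
(The negative root is discarded since n must be a positive integer.)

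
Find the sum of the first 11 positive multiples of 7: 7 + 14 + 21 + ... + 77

Factor out 7: = 7(1 + 2 + ... + 11) = 7 × n(n+1)/2
= 7 × 11×12/2
= 7 × 66
= 462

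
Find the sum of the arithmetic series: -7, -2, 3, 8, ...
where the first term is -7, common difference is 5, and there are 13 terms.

Sₙ = n/2 × (first + last)
Last term = a + (n-1)d = -7 + (13-1)×5 = 53
S_13 = 13/2 × (-7 + 53)
S_13 = 13/2 × 46 = 299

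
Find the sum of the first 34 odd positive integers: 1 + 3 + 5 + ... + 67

Sum of first n odd numbers = n²
= 34²
= 1156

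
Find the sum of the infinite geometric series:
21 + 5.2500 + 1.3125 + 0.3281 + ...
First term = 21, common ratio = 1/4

For |r| < 1, S = a / (1 - r)
S = 21 / (1 - (1/4))
S = 21 / (3/4)
S = 28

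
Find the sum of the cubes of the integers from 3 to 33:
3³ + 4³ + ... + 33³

Use ∑_{k=1}^{n} k³ = [n(n+1)/2]², then subtract the first 2 terms.
∑_{k=1}^{33} k³ = [33×34/2]² = 561² = 314721
∑_{k=1}^{2} k³ = [2×3/2]² = 3² = 9
∑_{k=3}^{33} k³ = 314721 - 9 = 314712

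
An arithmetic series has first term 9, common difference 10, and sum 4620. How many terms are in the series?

Using S = n/2 × [2a + (n-1)d]
4620 = n/2 × [2(9) + (n-1)(10)]
4620 = n/2 × [18 + 10n - 10]
9240 = n × [8 + 10n]
10n² + (8)n - 9240 = 0
Discriminant: Δ = (8)² - 4(10)(-9240) = 64 + 369600 = 369664
√Δ = 608
n = [-(8) + √Δ] / (2·10) = (-8 + 608) / 20 = 600 / 20 = 30
(The negative root is discarded since n must be a positive integer.)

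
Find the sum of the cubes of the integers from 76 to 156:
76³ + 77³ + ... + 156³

Use ∑_{k=1}^{n} k³ = [n(n+1)/2]², then subtract the first 75 terms.
∑_{k=1}^{156} k³ = [156×157/2]² = 12246² = 149964516
∑_{k=1}^{75} k³ = [75×76/2]² = 2850² = 8122500
∑_{k=76}^{156} k³ = 149964516 - 8122500 = 141842016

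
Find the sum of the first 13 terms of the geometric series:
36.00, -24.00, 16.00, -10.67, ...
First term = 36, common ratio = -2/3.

Sₙ = a(1 - rⁿ) / (1 - r)
S_13 = 36(1 - (-2/3)^13) / (1 - (-2/3))
S_13 = 36(1 - (-8192/1594323)) / (5/3)
S_13 = 1282012/59049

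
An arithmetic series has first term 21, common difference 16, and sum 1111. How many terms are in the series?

Using S = n/2 × [2a + (n-1)d]
1111 = n/2 × [2(21) + (n-1)(16)]
1111 = n/2 × [42 + 16n - 16]
2222 = n × [26 + 16n]
16n² + (26)n - 2222 = 0
Discriminant: Δ = (26)² - 4(16)(-2222) = 676 + 142208 = 142884
√Δ = 378
n = [-(26) + √Δ] / (2·16) = (-26 + 378) / 32 = 352 / 32 = 11
(The negative root is discarded since n must be a positive integer.)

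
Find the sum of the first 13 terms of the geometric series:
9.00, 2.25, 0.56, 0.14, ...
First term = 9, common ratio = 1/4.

Sₙ = a(1 - rⁿ) / (1 - r)
S_13 = 9(1 - (1/4)^13) / (1 - (1/4))
S_13 = 9(1 - (1/67108864)) / (3/4)
S_13 = 201326589/16777216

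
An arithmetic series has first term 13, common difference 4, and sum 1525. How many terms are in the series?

Using S = n/2 × [2a + (n-1)d]
1525 = n/2 × [2(13) + (n-1)(4)]
1525 = n/2 × [26 + 4n - 4]
3050 = n × [22 + 4n]
4n² + (22)n - 3050 = 0
Discriminant: Δ = (22)² - 4(4)(-3050) = 484 + 48800 = 49284
√Δ = 222
n = [-(22) + √Δ] / (2·4) = (-22 + 222) / 8 = 200 / 8 = 25
(The negative root is discarded since n must be a positive integer.)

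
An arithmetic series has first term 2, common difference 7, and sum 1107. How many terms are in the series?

Using S = n/2 × [2a + (n-1)d]
1107 = n/2 × [2(2) + (n-1)(7)]
1107 = n/2 × [4 + 7n - 7]
2214 = n × [-3 + 7n]
7n² + (-3)n - 2214 = 0
Discriminant: Δ = (-3)² - 4(7)(-2214) = 9 + 61992 = 62001
√Δ = 249
n = [-(-3) + √Δ] / (2·7) = (3 + 249) / 14 = 252 / 14 = 18
(The negative root is discarded since n must be a positive integer.)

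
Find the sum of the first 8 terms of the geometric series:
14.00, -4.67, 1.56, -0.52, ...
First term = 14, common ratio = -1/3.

Sₙ = a(1 - rⁿ) / (1 - r)
S_8 = 14(1 - (-1/3)^8) / (1 - (-1/3))
S_8 = 14(1 - (1/6561)) / (4/3)
S_8 = 22960/2187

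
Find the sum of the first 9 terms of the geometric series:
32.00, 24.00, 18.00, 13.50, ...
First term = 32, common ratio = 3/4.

Sₙ = a(1 - rⁿ) / (1 - r)
S_9 = 32(1 - (3/4)^9) / (1 - (3/4))
S_9 = 32(1 - (19683/262144)) / (1/4)
S_9 = 242461/2048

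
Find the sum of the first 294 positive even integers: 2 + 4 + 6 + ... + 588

Sum of first n even numbers = n(n+1)
= 294×295
= 86730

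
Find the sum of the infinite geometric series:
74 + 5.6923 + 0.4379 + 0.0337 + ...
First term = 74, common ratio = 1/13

For |r| < 1, S = a / (1 - r)
S = 74 / (1 - (1/13))
S = 74 / (12/13)
S = 481/6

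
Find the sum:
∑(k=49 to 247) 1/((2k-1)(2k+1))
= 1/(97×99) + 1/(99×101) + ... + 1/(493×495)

Partial fractions: 1/((2k-1)(2k+1)) = (1/2)[1/(2k-1) - 1/(2k+1)]
The series telescopes:
= (1/2)[1/97 - 1/495]
= 199/48015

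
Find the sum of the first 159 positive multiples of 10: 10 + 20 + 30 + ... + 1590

Factor out 10: = 10(1 + 2 + ... + 159) = 10 × n(n+1)/2
= 10 × 159×160/2
= 10 × 12720
= 127200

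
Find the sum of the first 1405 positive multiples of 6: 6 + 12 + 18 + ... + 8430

Factor out 6: = 6(1 + 2 + ... + 1405) = 6 × n(n+1)/2
= 6 × 1405×1406/2
= 6 × 987715
= 5926290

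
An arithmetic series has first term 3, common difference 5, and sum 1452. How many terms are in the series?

Using S = n/2 × [2a + (n-1)d]
1452 = n/2 × [2(3) + (n-1)(5)]
1452 = n/2 × [6 + 5n - 5]
2904 = n × [1 + 5n]
5n² + (1)n - 2904 = 0
Discriminant: Δ = (1)² - 4(5)(-2904) = 1 + 58080 = 58081
√Δ = 241
n = [-(1) + √Δ] / (2·5) = (-1 + 241) / 10 = 240 / 10 = 24
(The negative root is discarded since n must be a positive integer.)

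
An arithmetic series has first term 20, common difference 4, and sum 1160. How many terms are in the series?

Using S = n/2 × [2a + (n-1)d]
1160 = n/2 × [2(20) + (n-1)(4)]
1160 = n/2 × [40 + 4n - 4]
2320 = n × [36 + 4n]
4n² + (36)n - 2320 = 0
Discriminant: Δ = (36)² - 4(4)(-2320) = 1296 + 37120 = 38416
√Δ = 196
n = [-(36) + √Δ] / (2·4) = (-36 + 196) / 8 = 160 / 8 = 20
(The negative root is discarded since n must be a positive integer.)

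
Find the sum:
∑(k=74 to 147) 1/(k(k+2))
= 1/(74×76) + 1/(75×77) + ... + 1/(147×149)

Partial fractions: 1/(k(k+2)) = (1/2)[1/k - 1/(k+2)]
Telescoping leaves the first two and last two terms:
= (1/2)[1/74 + 1/75 - 1/148 - 1/149]
= 22127/3307800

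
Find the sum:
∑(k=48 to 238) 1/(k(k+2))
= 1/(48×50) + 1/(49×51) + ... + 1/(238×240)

Partial fractions: 1/(k(k+2)) = (1/2)[1/k - 1/(k+2)]
Telescoping leaves the first two and last two terms:
= (1/2)[1/48 + 1/49 - 1/239 - 1/240]
= 23111/1405320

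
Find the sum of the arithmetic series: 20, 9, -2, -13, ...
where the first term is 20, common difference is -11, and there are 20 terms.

Sₙ = n/2 × (first + last)
Last term = a + (n-1)d = 20 + (20-1)×(-11) = -189
S_20 = 20/2 × (20 + (-189))
S_20 = 20/2 × (-169) = -1690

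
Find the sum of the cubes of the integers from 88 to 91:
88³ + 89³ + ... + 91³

Use ∑_{k=1}^{n} k³ = [n(n+1)/2]², then subtract the first 87 terms.
∑_{k=1}^{91} k³ = [91×92/2]² = 4186² = 17522596
∑_{k=1}^{87} k³ = [87×88/2]² = 3828² = 14653584
∑_{k=88}^{91} k³ = 17522596 - 14653584 = 2869012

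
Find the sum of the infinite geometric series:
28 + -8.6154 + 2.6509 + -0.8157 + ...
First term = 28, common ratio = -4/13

For |r| < 1, S = a / (1 - r)
S = 28 / (1 - (-4/13))
S = 28 / (17/13)
S = 364/17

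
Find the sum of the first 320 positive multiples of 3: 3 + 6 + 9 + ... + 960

Factor out 3: = 3(1 + 2 + ... + 320) = 3 × n(n+1)/2
= 3 × 320×321/2
= 3 × 51360
= 154080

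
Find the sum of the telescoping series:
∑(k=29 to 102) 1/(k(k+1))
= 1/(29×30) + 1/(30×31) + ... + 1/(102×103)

Partial fractions: 1/(k(k+1)) = 1/k - 1/(k+1)
The series telescopes:
= (1/29 - 1/30) + (1/30 - 1/31) + ... + (1/102 - 1/103)
= 1/29 - 1/103
= 74/2987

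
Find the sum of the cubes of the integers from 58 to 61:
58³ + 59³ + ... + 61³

Use ∑_{k=1}^{n} k³ = [n(n+1)/2]², then subtract the first 57 terms.
∑_{k=1}^{61} k³ = [61×62/2]² = 1891² = 3575881
∑_{k=1}^{57} k³ = [57×58/2]² = 1653² = 2732409
∑_{k=58}^{61} k³ = 3575881 - 2732409 = 843472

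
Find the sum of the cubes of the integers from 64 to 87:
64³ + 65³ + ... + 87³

Use ∑_{k=1}^{n} k³ = [n(n+1)/2]², then subtract the first 63 terms.
∑_{k=1}^{87} k³ = [87×88/2]² = 3828² = 14653584
∑_{k=1}^{63} k³ = [63×64/2]² = 2016² = 4064256
∑_{k=64}^{87} k³ = 14653584 - 4064256 = 10589328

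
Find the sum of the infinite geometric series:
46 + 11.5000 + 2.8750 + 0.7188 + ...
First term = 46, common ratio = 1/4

For |r| < 1, S = a / (1 - r)
S = 46 / (1 - (1/4))
S = 46 / (3/4)
S = 184/3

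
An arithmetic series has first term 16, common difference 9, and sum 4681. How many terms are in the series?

Using S = n/2 × [2a + (n-1)d]
4681 = n/2 × [2(16) + (n-1)(9)]
4681 = n/2 × [32 + 9n - 9]
9362 = n × [23 + 9n]
9n² + (23)n - 9362 = 0
Discriminant: Δ = (23)² - 4(9)(-9362) = 529 + 337032 = 337561
√Δ = 581
n = [-(23) + √Δ] / (2·9) = (-23 + 581) / 18 = 558 / 18 = 31
(The negative root is discarded since n must be a positive integer.)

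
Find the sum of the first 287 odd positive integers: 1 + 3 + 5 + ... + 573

Sum of first n odd numbers = n²
= 287²
= 82369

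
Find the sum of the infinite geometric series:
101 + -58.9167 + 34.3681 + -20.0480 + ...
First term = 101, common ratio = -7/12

For |r| < 1, S = a / (1 - r)
S = 101 / (1 - (-7/12))
S = 101 / (19/12)
S = 1212/19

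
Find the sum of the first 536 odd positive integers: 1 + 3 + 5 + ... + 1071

Sum of first n odd numbers = n²
= 536²
= 287296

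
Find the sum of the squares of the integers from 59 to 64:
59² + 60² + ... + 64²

Use ∑_{k=1}^{n} k² = n(n+1)(2n+1)/6, then subtract the first 58 terms.
∑_{k=1}^{64} k² = 64×65×129/6 = 89440
∑_{k=1}^{58} k² = 58×59×117/6 = 66729
∑_{k=59}^{64} k² = 89440 - 66729 = 22711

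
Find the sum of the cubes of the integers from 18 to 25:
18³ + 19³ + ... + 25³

Use ∑_{k=1}^{n} k³ = [n(n+1)/2]², then subtract the first 17 terms.
∑_{k=1}^{25} k³ = [25×26/2]² = 325² = 105625
∑_{k=1}^{17} k³ = [17×18/2]² = 153² = 23409
∑_{k=18}^{25} k³ = 105625 - 23409 = 82216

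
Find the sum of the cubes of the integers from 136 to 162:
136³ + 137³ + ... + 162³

Use ∑_{k=1}^{n} k³ = [n(n+1)/2]², then subtract the first 135 terms.
∑_{k=1}^{162} k³ = [162×163/2]² = 13203² = 174319209
∑_{k=1}^{135} k³ = [135×136/2]² = 9180² = 84272400
∑_{k=136}^{162} k³ = 174319209 - 84272400 = 90046809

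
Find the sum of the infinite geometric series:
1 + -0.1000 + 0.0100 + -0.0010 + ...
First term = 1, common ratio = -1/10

For |r| < 1, S = a / (1 - r)
S = 1 / (1 - (-1/10))
S = 1 / (11/10)
S = 10/11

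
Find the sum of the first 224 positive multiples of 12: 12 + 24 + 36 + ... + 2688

Factor out 12: = 12(1 + 2 + ... + 224) = 12 × n(n+1)/2
= 12 × 224×225/2
= 12 × 25200
= 302400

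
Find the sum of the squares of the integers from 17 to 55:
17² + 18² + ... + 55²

Use ∑_{k=1}^{n} k² = n(n+1)(2n+1)/6, then subtract the first 16 terms.
∑_{k=1}^{55} k² = 55×56×111/6 = 56980
∑_{k=1}^{16} k² = 16×17×33/6 = 1496
∑_{k=17}^{55} k² = 56980 - 1496 = 55484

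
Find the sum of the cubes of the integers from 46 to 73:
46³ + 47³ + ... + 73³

Use ∑_{k=1}^{n} k³ = [n(n+1)/2]², then subtract the first 45 terms.
∑_{k=1}^{73} k³ = [73×74/2]² = 2701² = 7295401
∑_{k=1}^{45} k³ = [45×46/2]² = 1035² = 1071225
∑_{k=46}^{73} k³ = 7295401 - 1071225 = 6224176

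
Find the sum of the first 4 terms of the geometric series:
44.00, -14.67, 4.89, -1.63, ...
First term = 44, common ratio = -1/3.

Sₙ = a(1 - rⁿ) / (1 - r)
S_4 = 44(1 - (-1/3)^4) / (1 - (-1/3))
S_4 = 44(1 - (1/81)) / (4/3)
S_4 = 880/27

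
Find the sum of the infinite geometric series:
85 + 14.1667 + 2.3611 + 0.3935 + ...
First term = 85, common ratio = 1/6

For |r| < 1, S = a / (1 - r)
S = 85 / (1 - (1/6))
S = 85 / (5/6)
S = 102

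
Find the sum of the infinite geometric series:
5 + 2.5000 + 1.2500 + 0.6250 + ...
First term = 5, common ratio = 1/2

For |r| < 1, S = a / (1 - r)
S = 5 / (1 - (1/2))
S = 5 / (1/2)
S = 10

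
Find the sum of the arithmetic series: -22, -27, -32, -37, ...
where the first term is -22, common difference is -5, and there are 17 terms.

Sₙ = n/2 × (first + last)
Last term = a + (n-1)d = -22 + (17-1)×(-5) = -102
S_17 = 17/2 × (-22 + (-102))
S_17 = 17/2 × (-124) = -1054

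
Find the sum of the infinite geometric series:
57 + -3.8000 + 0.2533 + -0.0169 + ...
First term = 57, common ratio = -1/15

For |r| < 1, S = a / (1 - r)
S = 57 / (1 - (-1/15))
S = 57 / (16/15)
S = 855/16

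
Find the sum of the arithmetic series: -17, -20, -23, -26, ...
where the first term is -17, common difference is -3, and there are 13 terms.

Sₙ = n/2 × (first + last)
Last term = a + (n-1)d = -17 + (13-1)×(-3) = -53
S_13 = 13/2 × (-17 + (-53))
S_13 = 13/2 × (-70) = -455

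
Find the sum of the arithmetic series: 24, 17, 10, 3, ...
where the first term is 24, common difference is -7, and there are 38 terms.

Sₙ = n/2 × (first + last)
Last term = a + (n-1)d = 24 + (38-1)×(-7) = -235
S_38 = 38/2 × (24 + (-235))
S_38 = 38/2 × (-211) = -4009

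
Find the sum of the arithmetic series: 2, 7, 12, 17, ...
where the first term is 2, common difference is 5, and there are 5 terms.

Sₙ = n/2 × (first + last)
Last term = a + (n-1)d = 2 + (5-1)×5 = 22
S_5 = 5/2 × (2 + 22)
S_5 = 5/2 × 24 = 60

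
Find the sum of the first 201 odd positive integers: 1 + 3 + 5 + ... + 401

Sum of first n odd numbers = n²
= 201²
= 40401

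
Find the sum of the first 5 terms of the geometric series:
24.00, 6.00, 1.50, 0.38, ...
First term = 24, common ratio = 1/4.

Sₙ = a(1 - rⁿ) / (1 - r)
S_5 = 24(1 - (1/4)^5) / (1 - (1/4))
S_5 = 24(1 - (1/1024)) / (3/4)
S_5 = 1023/32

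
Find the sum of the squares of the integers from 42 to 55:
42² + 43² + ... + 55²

Use ∑_{k=1}^{n} k² = n(n+1)(2n+1)/6, then subtract the first 41 terms.
∑_{k=1}^{55} k² = 55×56×111/6 = 56980
∑_{k=1}^{41} k² = 41×42×83/6 = 23821
∑_{k=42}^{55} k² = 56980 - 23821 = 33159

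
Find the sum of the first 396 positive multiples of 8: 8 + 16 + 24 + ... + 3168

Factor out 8: = 8(1 + 2 + ... + 396) = 8 × n(n+1)/2
= 8 × 396×397/2
= 8 × 78606
= 628848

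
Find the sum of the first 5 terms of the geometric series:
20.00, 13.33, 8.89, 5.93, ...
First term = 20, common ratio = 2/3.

Sₙ = a(1 - rⁿ) / (1 - r)
S_5 = 20(1 - (2/3)^5) / (1 - (2/3))
S_5 = 20(1 - (32/243)) / (1/3)
S_5 = 4220/81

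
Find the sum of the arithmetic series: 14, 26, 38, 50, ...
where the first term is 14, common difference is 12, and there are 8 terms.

Sₙ = n/2 × (first + last)
Last term = a + (n-1)d = 14 + (8-1)×12 = 98
S_8 = 8/2 × (14 + 98)
S_8 = 8/2 × 112 = 448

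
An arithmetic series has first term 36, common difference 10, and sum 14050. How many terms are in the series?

Using S = n/2 × [2a + (n-1)d]
14050 = n/2 × [2(36) + (n-1)(10)]
14050 = n/2 × [72 + 10n - 10]
28100 = n × [62 + 10n]
10n² + (62)n - 28100 = 0
Discriminant: Δ = (62)² - 4(10)(-28100) = 3844 + 1124000 = 1127844
√Δ = 1062
n = [-(62) + √Δ] / (2·10) = (-62 + 1062) / 20 = 1000 / 20 = 50
(The negative root is discarded since n must be a positive integer.)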